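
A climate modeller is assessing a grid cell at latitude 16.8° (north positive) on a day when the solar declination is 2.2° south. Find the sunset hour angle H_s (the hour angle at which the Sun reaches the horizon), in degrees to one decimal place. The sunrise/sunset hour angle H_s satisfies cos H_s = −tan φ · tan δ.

89.3°

−tan φ tan δ = −(0.3019)(-0.0384) = 0.0116; H_s = arccos(0.0116) = 89.34°.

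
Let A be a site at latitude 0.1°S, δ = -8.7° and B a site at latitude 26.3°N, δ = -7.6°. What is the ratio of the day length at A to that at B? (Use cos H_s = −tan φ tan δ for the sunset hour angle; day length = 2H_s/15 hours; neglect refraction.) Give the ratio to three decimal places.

A: H_s = arccos(−tan -0.1° · tan -8.7°) = 90.02°, so 2H_s/15 = 12.0027 h.
B: H_s = arccos(−tan 26.3° · tan -7.6°) = 86.22°, so 2H_s/15 = 11.4960 h.
Ratio A/B = 12.0027 / 11.4960 = 1.0441.

1.044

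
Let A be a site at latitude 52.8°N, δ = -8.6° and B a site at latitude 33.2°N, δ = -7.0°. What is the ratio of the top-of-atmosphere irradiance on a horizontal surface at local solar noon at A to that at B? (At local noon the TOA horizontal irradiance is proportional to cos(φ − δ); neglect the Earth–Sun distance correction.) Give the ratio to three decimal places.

A: cos θ_z = cos(52.8° − (-8.6°)) = 0.4787.
B: cos θ_z = cos(33.2° − (-7.0°)) = 0.7638.
Ratio A/B = 0.4787 / 0.7638 = 0.6267.

0.627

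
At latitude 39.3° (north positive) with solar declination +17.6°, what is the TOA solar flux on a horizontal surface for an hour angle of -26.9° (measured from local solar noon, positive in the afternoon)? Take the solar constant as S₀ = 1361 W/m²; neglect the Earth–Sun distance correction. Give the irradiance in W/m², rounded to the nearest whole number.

With φ = 39.3°, δ = 17.6°, H = -26.90°: sin φ sin δ = 0.1915, cos φ cos δ cos H = 0.6578, so cos θ_z = 0.8493.
Top-of-atmosphere irradiance = S₀ cos θ_z = 1361 × 0.8493 = 1155.90 W/m².

1156 W/m²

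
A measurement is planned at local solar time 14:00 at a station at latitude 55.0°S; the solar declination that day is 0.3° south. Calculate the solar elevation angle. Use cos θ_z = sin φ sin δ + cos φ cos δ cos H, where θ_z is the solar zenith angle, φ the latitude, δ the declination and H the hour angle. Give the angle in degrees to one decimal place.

Hour angle H = 15° × (14 − 12) = 30.00°.
cos θ_z = sin(-55.0°) sin(-0.3°) + cos(-55.0°) cos(-0.3°) cos(30.00°) = 0.0043 + 0.4967 = 0.5010.
θ_z = arccos(0.5010) = 59.93°, so the elevation is 90° − 59.93° = 30.07°.

30.1°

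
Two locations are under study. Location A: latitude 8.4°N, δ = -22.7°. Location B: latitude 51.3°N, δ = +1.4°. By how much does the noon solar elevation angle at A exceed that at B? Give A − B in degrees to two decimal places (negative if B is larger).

A: 90° − |8.4 − (-22.7)| = 58.90°.
B: 90° − |51.3 − (1.4)| = 40.10°.
A − B = 58.90 − 40.10 = 18.80°.

+18.80°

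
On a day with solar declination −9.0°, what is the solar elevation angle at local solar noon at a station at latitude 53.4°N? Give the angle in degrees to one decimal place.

At local solar noon the hour angle is zero, so the elevation is 90° − |φ − δ| = 90° − |53.4° − (-9.0°)| = 90° − 62.4° = 27.6°.

27.6°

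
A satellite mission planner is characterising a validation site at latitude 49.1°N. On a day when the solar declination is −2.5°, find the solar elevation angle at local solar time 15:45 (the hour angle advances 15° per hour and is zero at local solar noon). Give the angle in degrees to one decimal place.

Hour angle H = 15° × (15.75 − 12) = 56.25°.
cos θ_z = sin(49.1°) sin(-2.5°) + cos(49.1°) cos(-2.5°) cos(56.25°) = -0.0330 + 0.3634 = 0.3304.
θ_z = arccos(0.3304) = 70.71°, so the elevation is 90° − 70.71° = 19.29°.

19.3°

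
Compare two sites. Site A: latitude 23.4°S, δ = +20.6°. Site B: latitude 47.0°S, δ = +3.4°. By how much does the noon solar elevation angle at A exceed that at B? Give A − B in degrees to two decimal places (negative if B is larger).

+6.40°

A: 90° − |-23.4 − (20.6)| = 46.00°.
B: 90° − |-47.0 − (3.4)| = 39.60°.
A − B = 46.00 − 39.60 = 6.40°.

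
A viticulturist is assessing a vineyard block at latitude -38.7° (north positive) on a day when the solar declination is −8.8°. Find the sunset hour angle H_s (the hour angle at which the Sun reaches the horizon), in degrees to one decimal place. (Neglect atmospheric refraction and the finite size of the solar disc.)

The sunset hour angle satisfies cos H_s = −tan φ tan δ = -0.1240, giving H_s = 97.12°.

97.1°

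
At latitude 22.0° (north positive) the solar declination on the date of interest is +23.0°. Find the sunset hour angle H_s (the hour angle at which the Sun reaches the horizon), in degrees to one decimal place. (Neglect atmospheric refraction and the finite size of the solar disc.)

99.9°

−tan φ tan δ = −(0.4040)(0.4245) = -0.1715; H_s = arccos(-0.1715) = 99.88°.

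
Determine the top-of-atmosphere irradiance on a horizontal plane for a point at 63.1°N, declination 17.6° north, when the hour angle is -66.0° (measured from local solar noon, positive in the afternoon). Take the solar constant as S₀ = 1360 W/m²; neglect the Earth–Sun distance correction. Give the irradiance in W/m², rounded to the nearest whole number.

605 W/m²

With φ = 63.1°, δ = 17.6°, H = -66.00°: sin φ sin δ = 0.2697, cos φ cos δ cos H = 0.1754, so cos θ_z = 0.4451.
Top-of-atmosphere irradiance = S₀ cos θ_z = 1360 × 0.4451 = 605.34 W/m².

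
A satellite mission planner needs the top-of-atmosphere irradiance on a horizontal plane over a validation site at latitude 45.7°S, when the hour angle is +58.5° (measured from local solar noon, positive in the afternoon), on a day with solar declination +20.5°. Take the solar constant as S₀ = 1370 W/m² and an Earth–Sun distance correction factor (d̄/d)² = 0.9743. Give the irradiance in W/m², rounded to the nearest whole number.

122 W/m²

cos θ_z = sin φ sin δ + cos φ cos δ cos H = (-0.7157)(0.3502) + (0.6984)(0.9367)(0.5225) = 0.0912.
Top-of-atmosphere irradiance = S₀ (d̄/d)² cos θ_z = 1370 × 0.9743 × 0.0912 = 121.73 W/m².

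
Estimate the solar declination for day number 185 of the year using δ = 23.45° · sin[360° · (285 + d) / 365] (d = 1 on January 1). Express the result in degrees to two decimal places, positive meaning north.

+22.80°

360 × (285 + 185) / 365 = 463.562°; sin(463.562°) = 0.9721.
δ = 23.45 × 0.9721 = 22.796° ≈ +22.80°.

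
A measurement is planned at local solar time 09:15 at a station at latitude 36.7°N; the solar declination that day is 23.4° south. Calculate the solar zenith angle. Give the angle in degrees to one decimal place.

Hour angle H = 15° × (9.25 − 12) = -41.25°.
With φ = 36.7°, δ = -23.4°, H = -41.25°: sin φ sin δ = -0.2373, cos φ cos δ cos H = 0.5532, so cos θ_z = 0.3159.
θ_z = arccos(0.3159) = 71.58°.

71.6°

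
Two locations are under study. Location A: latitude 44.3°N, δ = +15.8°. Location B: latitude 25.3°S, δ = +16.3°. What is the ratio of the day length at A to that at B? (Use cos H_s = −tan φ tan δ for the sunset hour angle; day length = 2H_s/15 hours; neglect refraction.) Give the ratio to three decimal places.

A: H_s = arccos(−tan 44.3° · tan 15.8°) = 106.03°, so 2H_s/15 = 14.1373 h.
B: H_s = arccos(−tan -25.3° · tan 16.3°) = 82.05°, so 2H_s/15 = 10.9400 h.
Ratio A/B = 14.1373 / 10.9400 = 1.2923.

1.292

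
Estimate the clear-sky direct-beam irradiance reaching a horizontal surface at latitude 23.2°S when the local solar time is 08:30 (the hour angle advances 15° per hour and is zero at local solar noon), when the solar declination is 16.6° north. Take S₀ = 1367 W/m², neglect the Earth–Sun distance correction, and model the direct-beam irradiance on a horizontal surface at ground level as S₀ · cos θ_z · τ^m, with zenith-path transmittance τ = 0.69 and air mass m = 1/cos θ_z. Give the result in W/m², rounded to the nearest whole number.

Hour angle H = 15° × (8.5 − 12) = -52.50°.
cos θ_z = sin(-23.2°) sin(16.6°) + cos(-23.2°) cos(16.6°) cos(-52.50°) = -0.1125 + 0.5362 = 0.4237.
Air mass m = 1/cos θ_z = 1/0.4237 = 2.360; τ^m = 0.69^2.360 = 0.4166.
Surface direct beam = 1367 × 0.4237 × 0.4166 = 241.29 W/m².

241 W/m²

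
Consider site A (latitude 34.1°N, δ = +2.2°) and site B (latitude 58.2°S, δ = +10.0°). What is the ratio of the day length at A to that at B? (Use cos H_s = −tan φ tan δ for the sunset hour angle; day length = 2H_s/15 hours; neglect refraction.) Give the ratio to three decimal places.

1.245

A: H_s = arccos(−tan 34.1° · tan 2.2°) = 91.49°, so 2H_s/15 = 12.1987 h.
B: H_s = arccos(−tan -58.2° · tan 10.0°) = 73.48°, so 2H_s/15 = 9.7973 h.
Ratio A/B = 12.1987 / 9.7973 = 1.2451.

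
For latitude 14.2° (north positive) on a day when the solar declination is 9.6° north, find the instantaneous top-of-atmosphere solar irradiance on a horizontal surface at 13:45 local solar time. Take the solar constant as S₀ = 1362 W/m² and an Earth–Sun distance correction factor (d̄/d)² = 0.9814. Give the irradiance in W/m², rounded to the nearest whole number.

1201 W/m²

Hour angle H = 15° × (13.75 − 12) = 26.25°.
cos θ_z = sin φ sin δ + cos φ cos δ cos H = (0.2453)(0.1668) + (0.9694)(0.9860)(0.8969) = 0.8982.
Top-of-atmosphere irradiance = S₀ (d̄/d)² cos θ_z = 1362 × 0.9814 × 0.8982 = 1200.59 W/m².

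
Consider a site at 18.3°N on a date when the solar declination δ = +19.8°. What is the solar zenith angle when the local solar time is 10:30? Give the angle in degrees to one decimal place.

Hour angle H = 15° × (10.5 − 12) = -22.50°.
cos θ_z = sin(18.3°) sin(19.8°) + cos(18.3°) cos(19.8°) cos(-22.50°) = 0.1064 + 0.8253 = 0.9317.
θ_z = arccos(0.9317) = 21.30°.

21.3°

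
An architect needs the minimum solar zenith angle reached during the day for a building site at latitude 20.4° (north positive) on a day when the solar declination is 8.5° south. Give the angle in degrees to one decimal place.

28.9°

At local solar noon the hour angle is zero, so the zenith angle is |φ − δ| = |20.4° − (-8.5°)| = 28.9°.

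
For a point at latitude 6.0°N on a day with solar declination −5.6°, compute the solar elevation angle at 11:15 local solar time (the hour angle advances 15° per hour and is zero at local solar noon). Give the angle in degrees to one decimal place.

Hour angle H = 15° × (11.25 − 12) = -11.25°.
With φ = 6.0°, δ = -5.6°, H = -11.25°: sin φ sin δ = -0.0102, cos φ cos δ cos H = 0.9708, so cos θ_z = 0.9606.
θ_z = arccos(0.9606) = 16.14°, so the elevation is 90° − 16.14° = 73.86°.

73.9°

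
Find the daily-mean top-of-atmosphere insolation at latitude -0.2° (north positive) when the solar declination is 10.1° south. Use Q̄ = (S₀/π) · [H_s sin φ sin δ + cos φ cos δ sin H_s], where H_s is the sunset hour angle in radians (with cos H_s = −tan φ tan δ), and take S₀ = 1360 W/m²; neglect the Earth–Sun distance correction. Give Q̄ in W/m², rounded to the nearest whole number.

427 W/m²

cos H_s = −tan(-0.2°) · tan(-10.1°) = -0.0006, so H_s = arccos(-0.0006) = 90.03°. In radians, H_s = 1.5713.
H_s sin φ sin δ = 1.5713 × -0.0035 × -0.1754 = 0.0010.
cos φ cos δ sin H_s = 1.0000 × 0.9845 × 1.0000 = 0.9845.
Q̄ = (1360/π) × (0.0010 + 0.9845) = 432.90 × 0.9855 = 426.62 W/m².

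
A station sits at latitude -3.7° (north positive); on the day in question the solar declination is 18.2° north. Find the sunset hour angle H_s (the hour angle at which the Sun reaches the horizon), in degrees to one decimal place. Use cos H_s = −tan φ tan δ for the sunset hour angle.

−tan φ tan δ = −(-0.0647)(0.3288) = 0.0213; H_s = arccos(0.0213) = 88.78°.

88.8°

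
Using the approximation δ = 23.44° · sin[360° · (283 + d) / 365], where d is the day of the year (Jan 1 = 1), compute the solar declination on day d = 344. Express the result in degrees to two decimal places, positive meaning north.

360 × (283 + 344) / 365 = 618.411°; sin(618.411°) = -0.9796.
δ = 23.44 × -0.9796 = -22.962° ≈ -22.96°.

-22.96°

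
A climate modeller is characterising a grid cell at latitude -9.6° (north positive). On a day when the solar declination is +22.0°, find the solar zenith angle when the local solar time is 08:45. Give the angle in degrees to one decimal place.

57.3°

Hour angle H = 15° × (8.75 − 12) = -48.75°.
cos θ_z = sin(-9.6°) sin(22.0°) + cos(-9.6°) cos(22.0°) cos(-48.75°) = -0.0625 + 0.6028 = 0.5403.
θ_z = arccos(0.5403) = 57.30°.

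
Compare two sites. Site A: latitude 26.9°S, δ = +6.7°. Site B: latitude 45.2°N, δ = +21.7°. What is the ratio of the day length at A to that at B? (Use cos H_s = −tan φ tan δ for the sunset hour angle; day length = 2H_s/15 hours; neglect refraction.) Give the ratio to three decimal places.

0.762

A: H_s = arccos(−tan -26.9° · tan 6.7°) = 86.58°, so 2H_s/15 = 11.5440 h.
B: H_s = arccos(−tan 45.2° · tan 21.7°) = 113.62°, so 2H_s/15 = 15.1493 h.
Ratio A/B = 11.5440 / 15.1493 = 0.7620.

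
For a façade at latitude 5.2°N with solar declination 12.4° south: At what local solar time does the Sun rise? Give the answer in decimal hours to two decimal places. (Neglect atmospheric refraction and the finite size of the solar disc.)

cos H_s = −tan(5.2°) · tan(-12.4°) = 0.0200, so H_s = arccos(0.0200) = 88.85°.
Sunrise is at 12 − H_s/15 = 12 − 5.923 = 6.077 h local solar time.

6.08 h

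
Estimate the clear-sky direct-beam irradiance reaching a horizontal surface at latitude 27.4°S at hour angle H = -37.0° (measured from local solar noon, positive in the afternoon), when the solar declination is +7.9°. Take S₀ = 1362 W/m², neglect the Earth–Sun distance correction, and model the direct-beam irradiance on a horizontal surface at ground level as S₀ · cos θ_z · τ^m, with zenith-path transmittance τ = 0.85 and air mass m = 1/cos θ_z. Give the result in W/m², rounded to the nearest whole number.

675 W/m²

With φ = -27.4°, δ = 7.9°, H = -37.00°: sin φ sin δ = -0.0633, cos φ cos δ cos H = 0.7023, so cos θ_z = 0.6390.
Air mass m = 1/cos θ_z = 1/0.6390 = 1.565; τ^m = 0.85^1.565 = 0.7754.
Surface direct beam = 1362 × 0.6390 × 0.7754 = 674.84 W/m².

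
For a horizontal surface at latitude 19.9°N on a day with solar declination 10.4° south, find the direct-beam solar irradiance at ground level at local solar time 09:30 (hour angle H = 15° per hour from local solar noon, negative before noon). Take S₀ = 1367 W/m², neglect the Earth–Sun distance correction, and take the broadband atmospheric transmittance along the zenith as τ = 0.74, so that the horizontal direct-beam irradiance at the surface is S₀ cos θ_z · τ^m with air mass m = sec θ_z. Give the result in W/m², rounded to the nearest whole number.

Hour angle H = 15° × (9.5 − 12) = -37.50°.
cos θ_z = sin(19.9°) sin(-10.4°) + cos(19.9°) cos(-10.4°) cos(-37.50°) = -0.0614 + 0.7337 = 0.6723.
Air mass m = 1/cos θ_z = 1/0.6723 = 1.487; τ^m = 0.74^1.487 = 0.6391.
Surface direct beam = 1367 × 0.6723 × 0.6391 = 587.35 W/m².

587 W/m²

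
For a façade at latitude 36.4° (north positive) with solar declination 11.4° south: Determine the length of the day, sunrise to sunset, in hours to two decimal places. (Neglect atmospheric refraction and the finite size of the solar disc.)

cos H_s = −tan(36.4°) · tan(-11.4°) = 0.1487, so H_s = arccos(0.1487) = 81.45°.
Day length = 2 H_s / 15° h⁻¹ = 162.90° / 15 = 10.860 h.

10.86 hours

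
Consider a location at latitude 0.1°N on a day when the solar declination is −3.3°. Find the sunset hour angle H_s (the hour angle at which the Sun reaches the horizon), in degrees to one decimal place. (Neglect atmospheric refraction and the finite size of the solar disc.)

−tan φ tan δ = −(0.0017)(-0.0577) = 0.0001; H_s = arccos(0.0001) = 89.99°.

90.0°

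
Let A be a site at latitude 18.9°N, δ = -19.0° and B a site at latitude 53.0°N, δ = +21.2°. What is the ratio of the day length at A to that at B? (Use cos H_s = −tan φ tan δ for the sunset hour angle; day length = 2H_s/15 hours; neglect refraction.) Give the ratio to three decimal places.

0.688

A: H_s = arccos(−tan 18.9° · tan -19.0°) = 83.23°, so 2H_s/15 = 11.0973 h.
B: H_s = arccos(−tan 53.0° · tan 21.2°) = 120.98°, so 2H_s/15 = 16.1307 h.
Ratio A/B = 11.0973 / 16.1307 = 0.6880.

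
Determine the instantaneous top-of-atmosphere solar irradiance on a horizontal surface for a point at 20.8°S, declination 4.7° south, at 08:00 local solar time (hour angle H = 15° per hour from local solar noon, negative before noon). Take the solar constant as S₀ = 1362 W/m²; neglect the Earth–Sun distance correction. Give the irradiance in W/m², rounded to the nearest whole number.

Hour angle H = 15° × (8 − 12) = -60.00°.
cos θ_z = sin φ sin δ + cos φ cos δ cos H = (-0.3551)(-0.0819) + (0.9348)(0.9966)(0.5000) = 0.4949.
Top-of-atmosphere irradiance = S₀ cos θ_z = 1362 × 0.4949 = 674.05 W/m².

674 W/m²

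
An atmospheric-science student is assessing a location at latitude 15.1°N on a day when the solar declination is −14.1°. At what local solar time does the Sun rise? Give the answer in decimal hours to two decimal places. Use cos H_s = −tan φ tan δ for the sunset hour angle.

cos H_s = −tan(15.1°) · tan(-14.1°) = 0.0678, so H_s = arccos(0.0678) = 86.11°.
Sunrise is at 12 − H_s/15 = 12 − 5.741 = 6.259 h local solar time.

6.26 h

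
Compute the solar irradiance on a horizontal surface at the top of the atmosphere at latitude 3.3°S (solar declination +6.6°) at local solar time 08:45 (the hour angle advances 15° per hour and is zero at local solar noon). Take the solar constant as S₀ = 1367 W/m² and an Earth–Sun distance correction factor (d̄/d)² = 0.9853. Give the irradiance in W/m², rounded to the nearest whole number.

Hour angle H = 15° × (8.75 − 12) = -48.75°.
cos θ_z = sin(-3.3°) sin(6.6°) + cos(-3.3°) cos(6.6°) cos(-48.75°) = -0.0066 + 0.6539 = 0.6473.
Top-of-atmosphere irradiance = S₀ (d̄/d)² cos θ_z = 1367 × 0.9853 × 0.6473 = 871.85 W/m².

872 W/m²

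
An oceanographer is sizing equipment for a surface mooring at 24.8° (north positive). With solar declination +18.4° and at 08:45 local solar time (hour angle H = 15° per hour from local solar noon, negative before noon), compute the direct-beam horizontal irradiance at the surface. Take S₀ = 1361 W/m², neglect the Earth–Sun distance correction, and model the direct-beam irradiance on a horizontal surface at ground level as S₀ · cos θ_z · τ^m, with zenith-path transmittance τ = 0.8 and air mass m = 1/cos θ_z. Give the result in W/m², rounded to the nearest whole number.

Hour angle H = 15° × (8.75 − 12) = -48.75°.
cos θ_z = sin(24.8°) sin(18.4°) + cos(24.8°) cos(18.4°) cos(-48.75°) = 0.1324 + 0.5679 = 0.7003.
Air mass m = 1/cos θ_z = 1/0.7003 = 1.428; τ^m = 0.8^1.428 = 0.7271.
Surface direct beam = 1361 × 0.7003 × 0.7271 = 693.01 W/m².

693 W/m²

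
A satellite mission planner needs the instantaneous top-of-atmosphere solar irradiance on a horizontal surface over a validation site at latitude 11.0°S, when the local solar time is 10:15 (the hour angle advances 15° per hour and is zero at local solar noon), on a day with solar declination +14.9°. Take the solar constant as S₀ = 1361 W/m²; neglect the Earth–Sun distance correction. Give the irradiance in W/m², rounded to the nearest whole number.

1091 W/m²

Hour angle H = 15° × (10.25 − 12) = -26.25°.
cos θ_z = sin(-11.0°) sin(14.9°) + cos(-11.0°) cos(14.9°) cos(-26.25°) = -0.0491 + 0.8508 = 0.8017.
Top-of-atmosphere irradiance = S₀ cos θ_z = 1361 × 0.8017 = 1091.11 W/m².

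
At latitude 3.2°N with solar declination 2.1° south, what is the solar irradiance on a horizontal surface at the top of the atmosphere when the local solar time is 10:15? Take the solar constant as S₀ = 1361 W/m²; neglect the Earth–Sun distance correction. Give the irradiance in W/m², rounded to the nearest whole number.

1215 W/m²

Hour angle H = 15° × (10.25 − 12) = -26.25°.
cos θ_z = sin φ sin δ + cos φ cos δ cos H = (0.0558)(-0.0366) + (0.9984)(0.9993)(0.8969) = 0.8928.
Top-of-atmosphere irradiance = S₀ cos θ_z = 1361 × 0.8928 = 1215.10 W/m².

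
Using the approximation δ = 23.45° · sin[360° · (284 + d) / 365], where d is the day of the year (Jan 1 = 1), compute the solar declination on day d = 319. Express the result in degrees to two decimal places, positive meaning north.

360 × (284 + 319) / 365 = 594.740°; sin(594.740°) = -0.8165.
δ = 23.45 × -0.8165 = -19.147° ≈ -19.15°.

-19.15°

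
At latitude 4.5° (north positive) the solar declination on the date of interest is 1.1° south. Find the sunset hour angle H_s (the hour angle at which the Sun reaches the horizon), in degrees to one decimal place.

−tan φ tan δ = −(0.0787)(-0.0192) = 0.0015; H_s = arccos(0.0015) = 89.91°.

89.9°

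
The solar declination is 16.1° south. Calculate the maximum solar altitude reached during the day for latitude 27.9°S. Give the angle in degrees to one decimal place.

78.2°

At local solar noon the hour angle is zero, so the elevation is 90° − |φ − δ| = 90° − |-27.9° − (-16.1°)| = 90° − 11.8° = 78.2°.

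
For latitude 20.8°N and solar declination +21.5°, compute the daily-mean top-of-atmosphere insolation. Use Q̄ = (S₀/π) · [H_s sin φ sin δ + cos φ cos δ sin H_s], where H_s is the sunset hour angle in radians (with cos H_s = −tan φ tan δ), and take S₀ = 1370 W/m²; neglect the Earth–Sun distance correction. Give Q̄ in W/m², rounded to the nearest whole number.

The sunset hour angle satisfies cos H_s = −tan φ tan δ = -0.1496, giving H_s = 98.60°. In radians, H_s = 1.7209.
H_s sin φ sin δ = 1.7209 × 0.3551 × 0.3665 = 0.2240.
cos φ cos δ sin H_s = 0.9348 × 0.9304 × 0.9888 = 0.8600.
Q̄ = (1370/π) × (0.2240 + 0.8600) = 436.08 × 1.0840 = 472.71 W/m².

473 W/m²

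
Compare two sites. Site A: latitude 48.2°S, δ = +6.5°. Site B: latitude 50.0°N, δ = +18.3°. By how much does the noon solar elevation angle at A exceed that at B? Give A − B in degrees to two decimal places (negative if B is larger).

-23.00°

A: 90° − |-48.2 − (6.5)| = 35.30°.
B: 90° − |50.0 − (18.3)| = 58.30°.
A − B = 35.30 − 58.30 = -23.00°.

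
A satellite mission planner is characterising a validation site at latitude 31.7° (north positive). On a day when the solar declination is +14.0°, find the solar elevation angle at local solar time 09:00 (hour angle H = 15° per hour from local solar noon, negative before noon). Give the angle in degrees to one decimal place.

45.3°

Hour angle H = 15° × (9 − 12) = -45.00°.
With φ = 31.7°, δ = 14.0°, H = -45.00°: sin φ sin δ = 0.1271, cos φ cos δ cos H = 0.5837, so cos θ_z = 0.7108.
θ_z = arccos(0.7108) = 44.70°, so the elevation is 90° − 44.70° = 45.30°.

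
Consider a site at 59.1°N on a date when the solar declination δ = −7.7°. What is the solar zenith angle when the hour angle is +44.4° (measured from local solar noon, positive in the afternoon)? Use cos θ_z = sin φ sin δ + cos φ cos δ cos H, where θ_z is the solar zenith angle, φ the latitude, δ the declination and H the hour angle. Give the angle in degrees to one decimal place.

cos θ_z = sin φ sin δ + cos φ cos δ cos H = (0.8581)(-0.1340) + (0.5135)(0.9910)(0.7145) = 0.2486.
θ_z = arccos(0.2486) = 75.61°.

75.6°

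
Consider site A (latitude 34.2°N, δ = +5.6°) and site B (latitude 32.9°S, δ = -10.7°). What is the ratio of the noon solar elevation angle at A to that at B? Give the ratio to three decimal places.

0.906

A: 90° − |34.2 − (5.6)| = 61.40°.
B: 90° − |-32.9 − (-10.7)| = 67.80°.
Ratio A/B = 61.4000 / 67.8000 = 0.9056.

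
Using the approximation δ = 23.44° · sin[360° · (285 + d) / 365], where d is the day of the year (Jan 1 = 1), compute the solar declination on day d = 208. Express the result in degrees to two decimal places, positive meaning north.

360 × (285 + 208) / 365 = 486.247°; sin(486.247°) = 0.8065.
δ = 23.44 × 0.8065 = 18.904° ≈ +18.90°.

+18.90°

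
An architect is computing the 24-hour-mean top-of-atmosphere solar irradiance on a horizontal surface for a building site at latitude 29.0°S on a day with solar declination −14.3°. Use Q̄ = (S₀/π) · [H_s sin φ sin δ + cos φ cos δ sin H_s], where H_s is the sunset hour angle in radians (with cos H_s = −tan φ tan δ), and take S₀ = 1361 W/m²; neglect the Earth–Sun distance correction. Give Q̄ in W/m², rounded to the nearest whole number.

cos H_s = −tan(-29.0°) · tan(-14.3°) = -0.1413, so H_s = arccos(-0.1413) = 98.12°. In radians, H_s = 1.7125.
H_s sin φ sin δ = 1.7125 × -0.4848 × -0.2470 = 0.2051.
cos φ cos δ sin H_s = 0.8746 × 0.9690 × 0.9900 = 0.8390.
Q̄ = (1361/π) × (0.2051 + 0.8390) = 433.22 × 1.0441 = 452.33 W/m².

452 W/m²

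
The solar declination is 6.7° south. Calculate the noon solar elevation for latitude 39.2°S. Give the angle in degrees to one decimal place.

57.5°

At local solar noon the hour angle is zero, so the elevation is 90° − |φ − δ| = 90° − |-39.2° − (-6.7°)| = 90° − 32.5° = 57.5°.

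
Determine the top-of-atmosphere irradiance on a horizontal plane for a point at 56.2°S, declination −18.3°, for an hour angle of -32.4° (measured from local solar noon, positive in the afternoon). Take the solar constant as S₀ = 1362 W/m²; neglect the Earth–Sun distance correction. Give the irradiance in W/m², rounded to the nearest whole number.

963 W/m²

cos θ_z = sin(-56.2°) sin(-18.3°) + cos(-56.2°) cos(-18.3°) cos(-32.40°) = 0.2609 + 0.4459 = 0.7068.
Top-of-atmosphere irradiance = S₀ cos θ_z = 1362 × 0.7068 = 962.66 W/m².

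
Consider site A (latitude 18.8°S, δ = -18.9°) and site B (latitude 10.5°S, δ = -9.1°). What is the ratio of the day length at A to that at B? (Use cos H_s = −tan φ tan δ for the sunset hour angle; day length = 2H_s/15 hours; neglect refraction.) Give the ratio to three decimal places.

A: H_s = arccos(−tan -18.8° · tan -18.9°) = 96.69°, so 2H_s/15 = 12.8920 h.
B: H_s = arccos(−tan -10.5° · tan -9.1°) = 91.70°, so 2H_s/15 = 12.2267 h.
Ratio A/B = 12.8920 / 12.2267 = 1.0544.

1.054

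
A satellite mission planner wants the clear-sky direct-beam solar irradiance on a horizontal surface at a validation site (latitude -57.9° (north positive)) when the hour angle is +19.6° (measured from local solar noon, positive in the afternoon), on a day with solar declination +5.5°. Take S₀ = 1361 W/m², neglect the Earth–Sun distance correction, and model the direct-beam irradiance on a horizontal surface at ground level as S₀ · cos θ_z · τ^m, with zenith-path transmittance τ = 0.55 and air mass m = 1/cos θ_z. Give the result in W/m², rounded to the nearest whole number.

135 W/m²

cos θ_z = sin(-57.9°) sin(5.5°) + cos(-57.9°) cos(5.5°) cos(19.60°) = -0.0812 + 0.4983 = 0.4171.
Air mass m = 1/cos θ_z = 1/0.4171 = 2.398; τ^m = 0.55^2.398 = 0.2384.
Surface direct beam = 1361 × 0.4171 × 0.2384 = 135.33 W/m².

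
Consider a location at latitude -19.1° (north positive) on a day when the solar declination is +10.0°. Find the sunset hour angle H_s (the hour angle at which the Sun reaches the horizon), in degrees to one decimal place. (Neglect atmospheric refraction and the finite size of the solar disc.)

cos H_s = −tan(-19.1°) · tan(10.0°) = 0.0611, so H_s = arccos(0.0611) = 86.50°.

86.5°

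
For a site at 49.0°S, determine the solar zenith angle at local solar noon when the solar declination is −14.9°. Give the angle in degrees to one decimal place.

34.1°

At local solar noon the hour angle is zero, so the zenith angle is |φ − δ| = |-49.0° − (-14.9°)| = 34.1°.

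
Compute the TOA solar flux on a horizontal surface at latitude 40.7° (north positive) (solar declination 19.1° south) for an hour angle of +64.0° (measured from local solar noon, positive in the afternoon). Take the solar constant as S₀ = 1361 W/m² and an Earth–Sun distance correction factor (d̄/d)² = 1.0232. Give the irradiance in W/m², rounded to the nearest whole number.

cos θ_z = sin φ sin δ + cos φ cos δ cos H = (0.6521)(-0.3272) + (0.7581)(0.9449)(0.4384) = 0.1007.
Top-of-atmosphere irradiance = S₀ (d̄/d)² cos θ_z = 1361 × 1.0232 × 0.1007 = 140.23 W/m².

140 W/m²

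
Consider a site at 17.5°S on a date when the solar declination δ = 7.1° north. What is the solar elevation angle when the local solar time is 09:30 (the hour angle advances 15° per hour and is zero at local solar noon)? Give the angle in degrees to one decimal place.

Hour angle H = 15° × (9.5 − 12) = -37.50°.
cos θ_z = sin φ sin δ + cos φ cos δ cos H = (-0.3007)(0.1236) + (0.9537)(0.9923)(0.7934) = 0.7137.
θ_z = arccos(0.7137) = 44.46°, so the elevation is 90° − 44.46° = 45.54°.

45.5°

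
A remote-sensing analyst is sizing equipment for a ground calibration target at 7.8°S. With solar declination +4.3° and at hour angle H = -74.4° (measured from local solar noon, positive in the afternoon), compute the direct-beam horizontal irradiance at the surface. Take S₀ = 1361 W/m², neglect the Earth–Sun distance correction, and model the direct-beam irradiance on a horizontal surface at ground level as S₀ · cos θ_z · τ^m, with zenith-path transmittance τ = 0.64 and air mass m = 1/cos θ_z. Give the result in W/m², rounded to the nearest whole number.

61 W/m²

With φ = -7.8°, δ = 4.3°, H = -74.40°: sin φ sin δ = -0.0102, cos φ cos δ cos H = 0.2657, so cos θ_z = 0.2555.
Air mass m = 1/cos θ_z = 1/0.2555 = 3.914; τ^m = 0.64^3.914 = 0.1743.
Surface direct beam = 1361 × 0.2555 × 0.1743 = 60.61 W/m².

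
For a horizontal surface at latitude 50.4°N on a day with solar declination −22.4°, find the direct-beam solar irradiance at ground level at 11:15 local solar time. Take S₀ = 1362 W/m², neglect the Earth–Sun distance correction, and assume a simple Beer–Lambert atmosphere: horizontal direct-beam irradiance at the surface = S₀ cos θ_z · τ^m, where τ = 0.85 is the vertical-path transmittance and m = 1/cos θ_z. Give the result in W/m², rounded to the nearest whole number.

219 W/m²

Hour angle H = 15° × (11.25 − 12) = -11.25°.
With φ = 50.4°, δ = -22.4°, H = -11.25°: sin φ sin δ = -0.2936, cos φ cos δ cos H = 0.5780, so cos θ_z = 0.2844.
Air mass m = 1/cos θ_z = 1/0.2844 = 3.516; τ^m = 0.85^3.516 = 0.5647.
Surface direct beam = 1362 × 0.2844 × 0.5647 = 218.74 W/m².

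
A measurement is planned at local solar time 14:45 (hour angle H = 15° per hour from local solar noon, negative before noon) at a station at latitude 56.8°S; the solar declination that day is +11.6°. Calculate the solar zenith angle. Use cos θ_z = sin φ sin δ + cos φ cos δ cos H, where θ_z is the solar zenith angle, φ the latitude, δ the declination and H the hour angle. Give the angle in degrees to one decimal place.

76.4°

Hour angle H = 15° × (14.75 − 12) = 41.25°.
cos θ_z = sin(-56.8°) sin(11.6°) + cos(-56.8°) cos(11.6°) cos(41.25°) = -0.1683 + 0.4033 = 0.2350.
θ_z = arccos(0.2350) = 76.41°.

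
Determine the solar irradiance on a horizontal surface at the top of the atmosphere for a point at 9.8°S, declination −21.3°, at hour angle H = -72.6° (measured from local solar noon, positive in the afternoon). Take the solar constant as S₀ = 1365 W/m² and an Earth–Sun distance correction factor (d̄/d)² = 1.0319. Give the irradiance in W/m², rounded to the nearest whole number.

474 W/m²

cos θ_z = sin(-9.8°) sin(-21.3°) + cos(-9.8°) cos(-21.3°) cos(-72.60°) = 0.0618 + 0.2745 = 0.3363.
Top-of-atmosphere irradiance = S₀ (d̄/d)² cos θ_z = 1365 × 1.0319 × 0.3363 = 473.69 W/m².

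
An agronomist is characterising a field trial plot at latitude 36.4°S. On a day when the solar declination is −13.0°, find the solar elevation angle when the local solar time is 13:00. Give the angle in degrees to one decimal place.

63.0°

Hour angle H = 15° × (13 − 12) = 15.00°.
cos θ_z = sin(-36.4°) sin(-13.0°) + cos(-36.4°) cos(-13.0°) cos(15.00°) = 0.1335 + 0.7575 = 0.8910.
θ_z = arccos(0.8910) = 27.00°, so the elevation is 90° − 27.00° = 63.00°.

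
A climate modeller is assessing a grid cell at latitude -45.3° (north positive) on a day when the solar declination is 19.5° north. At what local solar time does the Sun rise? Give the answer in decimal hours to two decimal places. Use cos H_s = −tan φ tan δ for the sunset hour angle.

7.40 h

cos H_s = −tan(-45.3°) · tan(19.5°) = 0.3578, so H_s = arccos(0.3578) = 69.03°.
Sunrise is at 12 − H_s/15 = 12 − 4.602 = 7.398 h local solar time.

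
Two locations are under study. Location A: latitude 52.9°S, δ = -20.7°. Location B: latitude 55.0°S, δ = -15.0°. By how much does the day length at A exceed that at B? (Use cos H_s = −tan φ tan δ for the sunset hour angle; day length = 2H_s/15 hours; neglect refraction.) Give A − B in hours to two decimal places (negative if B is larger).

A: H_s = arccos(−tan -52.9° · tan -20.7°) = 119.98°, so 2H_s/15 = 15.9973 h.
B: H_s = arccos(−tan -55.0° · tan -15.0°) = 112.50°, so 2H_s/15 = 15.0000 h.
A − B = 15.9973 − 15.0000 = 0.9973 h.

+1.00 h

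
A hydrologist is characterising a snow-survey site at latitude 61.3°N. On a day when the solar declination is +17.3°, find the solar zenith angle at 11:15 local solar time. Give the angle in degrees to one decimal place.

Hour angle H = 15° × (11.25 − 12) = -11.25°.
cos θ_z = sin φ sin δ + cos φ cos δ cos H = (0.8771)(0.2974) + (0.4802)(0.9548)(0.9808) = 0.7105.
θ_z = arccos(0.7105) = 44.72°.

44.7°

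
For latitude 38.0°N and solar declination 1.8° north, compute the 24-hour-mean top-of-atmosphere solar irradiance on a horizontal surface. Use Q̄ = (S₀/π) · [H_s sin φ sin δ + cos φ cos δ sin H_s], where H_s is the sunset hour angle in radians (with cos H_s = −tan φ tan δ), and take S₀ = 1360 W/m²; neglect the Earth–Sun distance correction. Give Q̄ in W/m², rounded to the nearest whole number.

354 W/m²

−tan φ tan δ = −(0.7813)(0.0314) = -0.0245; H_s = arccos(-0.0245) = 91.40°. In radians, H_s = 1.5952.
H_s sin φ sin δ = 1.5952 × 0.6157 × 0.0314 = 0.0308.
cos φ cos δ sin H_s = 0.7880 × 0.9995 × 0.9997 = 0.7874.
Q̄ = (1360/π) × (0.0308 + 0.7874) = 432.90 × 0.8182 = 354.20 W/m².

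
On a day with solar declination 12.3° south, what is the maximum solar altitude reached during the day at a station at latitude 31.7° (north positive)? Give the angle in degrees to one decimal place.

At local solar noon the hour angle is zero, so the elevation is 90° − |φ − δ| = 90° − |31.7° − (-12.3°)| = 90° − 44.0° = 46.0°.

46.0°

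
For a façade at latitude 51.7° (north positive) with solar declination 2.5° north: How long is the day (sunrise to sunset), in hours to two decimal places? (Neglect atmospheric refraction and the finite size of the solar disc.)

The sunset hour angle satisfies cos H_s = −tan φ tan δ = -0.0553, giving H_s = 93.17°.
Day length = 2 H_s / 15° h⁻¹ = 186.34° / 15 = 12.423 h.

12.42 hours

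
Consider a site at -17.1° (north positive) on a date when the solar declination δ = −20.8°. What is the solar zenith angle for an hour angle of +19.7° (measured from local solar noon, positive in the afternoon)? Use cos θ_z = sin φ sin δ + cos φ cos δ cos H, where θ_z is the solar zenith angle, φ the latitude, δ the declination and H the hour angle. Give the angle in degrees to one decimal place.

cos θ_z = sin φ sin δ + cos φ cos δ cos H = (-0.2940)(-0.3551) + (0.9558)(0.9348)(0.9415) = 0.9456.
θ_z = arccos(0.9456) = 18.99°.

19.0°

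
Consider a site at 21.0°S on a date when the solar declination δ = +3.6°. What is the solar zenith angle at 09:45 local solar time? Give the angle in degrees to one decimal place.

Hour angle H = 15° × (9.75 − 12) = -33.75°.
With φ = -21.0°, δ = 3.6°, H = -33.75°: sin φ sin δ = -0.0225, cos φ cos δ cos H = 0.7747, so cos θ_z = 0.7522.
θ_z = arccos(0.7522) = 41.22°.

41.2°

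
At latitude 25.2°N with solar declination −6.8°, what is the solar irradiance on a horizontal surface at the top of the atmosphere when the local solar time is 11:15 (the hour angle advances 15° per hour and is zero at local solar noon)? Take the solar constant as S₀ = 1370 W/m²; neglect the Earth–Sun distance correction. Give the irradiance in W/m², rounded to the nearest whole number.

1138 W/m²

Hour angle H = 15° × (11.25 − 12) = -11.25°.
With φ = 25.2°, δ = -6.8°, H = -11.25°: sin φ sin δ = -0.0504, cos φ cos δ cos H = 0.8812, so cos θ_z = 0.8308.
Top-of-atmosphere irradiance = S₀ cos θ_z = 1370 × 0.8308 = 1138.20 W/m².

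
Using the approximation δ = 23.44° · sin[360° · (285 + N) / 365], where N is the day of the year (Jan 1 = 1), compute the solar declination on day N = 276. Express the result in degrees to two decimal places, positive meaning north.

-5.40°

360 × (285 + 276) / 365 = 553.315°; sin(553.315°) = -0.2303.
δ = 23.44 × -0.2303 = -5.398° ≈ -5.40°.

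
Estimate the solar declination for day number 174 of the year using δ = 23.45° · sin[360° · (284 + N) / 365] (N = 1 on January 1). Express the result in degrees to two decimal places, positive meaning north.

+23.44°

360 × (284 + 174) / 365 = 451.726°; sin(451.726°) = 0.9995.
δ = 23.45 × 0.9995 = 23.438° ≈ +23.44°.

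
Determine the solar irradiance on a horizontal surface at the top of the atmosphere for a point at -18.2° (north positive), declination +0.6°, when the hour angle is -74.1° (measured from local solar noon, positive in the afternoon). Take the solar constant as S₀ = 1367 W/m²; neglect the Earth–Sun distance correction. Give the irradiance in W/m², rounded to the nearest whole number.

351 W/m²

cos θ_z = sin(-18.2°) sin(0.6°) + cos(-18.2°) cos(0.6°) cos(-74.10°) = -0.0033 + 0.2602 = 0.2569.
Top-of-atmosphere irradiance = S₀ cos θ_z = 1367 × 0.2569 = 351.18 W/m².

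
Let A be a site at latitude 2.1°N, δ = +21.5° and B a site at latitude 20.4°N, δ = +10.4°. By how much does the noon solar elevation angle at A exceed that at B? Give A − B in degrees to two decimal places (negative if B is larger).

A: 90° − |2.1 − (21.5)| = 70.60°.
B: 90° − |20.4 − (10.4)| = 80.00°.
A − B = 70.60 − 80.00 = -9.40°.

-9.40°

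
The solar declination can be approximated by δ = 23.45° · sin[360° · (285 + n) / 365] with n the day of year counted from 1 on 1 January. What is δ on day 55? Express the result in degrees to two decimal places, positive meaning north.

-9.78°

360 × (285 + 55) / 365 = 335.342°; sin(335.342°) = -0.4172.
δ = 23.45 × -0.4172 = -9.783° ≈ -9.78°.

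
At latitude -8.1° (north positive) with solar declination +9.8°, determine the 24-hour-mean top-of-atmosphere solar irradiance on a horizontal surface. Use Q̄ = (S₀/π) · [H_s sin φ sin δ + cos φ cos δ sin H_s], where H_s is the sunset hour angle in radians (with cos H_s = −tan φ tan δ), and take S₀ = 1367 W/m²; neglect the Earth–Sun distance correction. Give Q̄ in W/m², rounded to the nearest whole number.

408 W/m²

cos H_s = −tan(-8.1°) · tan(9.8°) = 0.0246, so H_s = arccos(0.0246) = 88.59°. In radians, H_s = 1.5462.
H_s sin φ sin δ = 1.5462 × -0.1409 × 0.1702 = -0.0371.
cos φ cos δ sin H_s = 0.9900 × 0.9854 × 0.9997 = 0.9753.
Q̄ = (1367/π) × (-0.0371 + 0.9753) = 435.13 × 0.9382 = 408.24 W/m².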